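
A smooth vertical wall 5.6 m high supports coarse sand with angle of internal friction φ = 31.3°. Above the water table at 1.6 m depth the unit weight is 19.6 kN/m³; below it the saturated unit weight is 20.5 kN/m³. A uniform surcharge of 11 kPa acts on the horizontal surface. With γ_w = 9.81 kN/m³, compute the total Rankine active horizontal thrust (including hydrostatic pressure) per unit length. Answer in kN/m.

173 kN/m

K_a = tan²(45° − φ/2) = 0.3162.
γ' = 20.5 − 9.81 = 10.69 kN/m³. h₂ = H − d_w = 4.0 m.
σ'_h: at surface K_a·q = 3.478; at WT K_a(q+γd_w) = 13.39; at base K_a(q+γd_w+γ'h₂) = 26.92 kPa.
P₁ = ½(3.478+13.39)×1.6 = 13.50; P₂ = ½(13.39+26.92)×4.0 = 80.62; P_w = ½γ_w h₂² = 78.48.
Total = 13.50+80.62+78.48 = 172.6 kN/m.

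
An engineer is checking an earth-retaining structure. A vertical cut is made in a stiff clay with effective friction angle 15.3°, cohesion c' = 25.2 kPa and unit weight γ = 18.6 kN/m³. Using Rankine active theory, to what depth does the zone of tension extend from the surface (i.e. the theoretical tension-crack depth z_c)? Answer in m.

K_a = tan²(45° − 15.3°/2) = 0.5824; √K_a = 0.7632.
The active pressure is zero where K_a γ z = 2c√K_a, so z_c = 2c/(γ√K_a) = 2×25.2/(18.6×0.7632) = 3.551 m.

3.55 m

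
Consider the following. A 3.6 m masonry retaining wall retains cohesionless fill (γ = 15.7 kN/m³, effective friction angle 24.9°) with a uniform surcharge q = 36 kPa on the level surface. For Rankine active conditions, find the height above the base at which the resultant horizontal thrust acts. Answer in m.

K_a = 0.4074.
Triangular part P₁ = ½K_aγH² = 41.45 at H/3 = 1.200 m; rectangular part P₂ = K_a q H = 52.80 at H/2 = 1.800 m.
ȳ = (P₁·1.200 + P₂·1.800)/(P₁+P₂) = 1.536 m.

1.54 m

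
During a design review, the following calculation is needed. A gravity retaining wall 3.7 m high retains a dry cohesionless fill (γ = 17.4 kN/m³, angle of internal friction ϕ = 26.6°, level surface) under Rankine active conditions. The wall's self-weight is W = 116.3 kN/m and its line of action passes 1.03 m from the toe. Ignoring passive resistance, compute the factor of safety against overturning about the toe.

2.14

K_a = tan²(45° − 26.6°/2) = 0.3814.
P_a = ½K_aγH² = 0.5×0.3814×17.4×3.7² = 45.43 kN/m, acting at H/3 = 1.233 m above the base.
Overturning moment M_o = P_a × H/3 = 45.43 × 1.233 = 56.03.
Resisting moment M_r = W × 1.03 = 116.3 × 1.03 = 119.8.
FS_overturning = M_r/M_o = 119.8/56.03 = 2.138.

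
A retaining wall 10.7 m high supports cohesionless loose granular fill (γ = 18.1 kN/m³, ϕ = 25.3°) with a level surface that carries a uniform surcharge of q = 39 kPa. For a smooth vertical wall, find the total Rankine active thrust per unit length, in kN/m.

K_a = tan²(45° − φ/2) = 0.4012.
Soil triangle: ½ K_a γ H² = 0.5×0.4012×18.1×10.7² = 415.7 kN/m.
Surcharge rectangle: K_a q H = 0.4012×39×10.7 = 167.4 kN/m.
Total = 415.7 + 167.4 = 583.1 kN/m.

583 kN/m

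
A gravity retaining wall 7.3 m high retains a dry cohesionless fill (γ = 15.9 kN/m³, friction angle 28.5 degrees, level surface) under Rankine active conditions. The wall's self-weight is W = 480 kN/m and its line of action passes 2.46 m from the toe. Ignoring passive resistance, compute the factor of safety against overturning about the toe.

K_a = tan²(45° − 28.5°/2) = 0.3540.
P_a = ½K_aγH² = 0.5×0.3540×15.9×7.3² = 150.0 kN/m, acting at H/3 = 2.433 m above the base.
Overturning moment M_o = P_a × H/3 = 150.0 × 2.433 = 364.9.
Resisting moment M_r = W × 2.46 = 480 × 2.46 = 1181.
FS_overturning = M_r/M_o = 1181/364.9 = 3.236.

3.24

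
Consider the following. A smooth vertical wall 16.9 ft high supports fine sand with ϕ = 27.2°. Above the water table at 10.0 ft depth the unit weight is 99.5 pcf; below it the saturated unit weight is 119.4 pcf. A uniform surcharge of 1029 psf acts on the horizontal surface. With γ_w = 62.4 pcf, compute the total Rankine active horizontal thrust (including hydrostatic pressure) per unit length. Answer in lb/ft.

12900 lb/ft

K_a = tan²(45° − φ/2) = 0.3726.
γ' = 119.4 − 62.4 = 57.00 pcf. h₂ = H − d_w = 6.9 ft.
σ'_h: at surface K_a·q = 383.4; at WT K_a(q+γd_w) = 754.1; at base K_a(q+γd_w+γ'h₂) = 900.7 psf.
P₁ = ½(383.4+754.1)×10.0 = 5688; P₂ = ½(754.1+900.7)×6.9 = 5709; P_w = ½γ_w h₂² = 1485.
Total = 5688+5709+1485 = 12880 lb/ft.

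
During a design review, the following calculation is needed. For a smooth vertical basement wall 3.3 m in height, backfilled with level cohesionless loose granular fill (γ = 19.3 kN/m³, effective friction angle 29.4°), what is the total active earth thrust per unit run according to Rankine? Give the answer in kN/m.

35.9 kN/m

K_a = tan²(45° − φ/2) = 0.3415.
P_a = ½ K_a γ H² = 0.5 × 0.3415 × 19.3 × 3.3² = 35.88 kN/m.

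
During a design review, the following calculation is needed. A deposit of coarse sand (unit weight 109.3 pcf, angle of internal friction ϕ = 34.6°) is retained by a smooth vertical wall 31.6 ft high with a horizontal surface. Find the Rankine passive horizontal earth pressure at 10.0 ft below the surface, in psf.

3970 psf

K_p = (1 + sin φ)/(1 − sin φ) = 3.628.
σ_h = K_p γ z = 3.628 × 109.3 × 10.0 = 3965 psf.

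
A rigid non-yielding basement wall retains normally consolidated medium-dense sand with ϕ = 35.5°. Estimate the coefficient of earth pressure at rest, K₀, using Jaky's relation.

K₀ = 1 − sin φ' = 1 − sin 35.5° = 0.4193.

0.419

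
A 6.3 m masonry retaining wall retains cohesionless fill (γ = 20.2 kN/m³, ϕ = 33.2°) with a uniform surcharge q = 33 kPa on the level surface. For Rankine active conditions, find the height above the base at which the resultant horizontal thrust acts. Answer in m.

K_a = 0.2924.
Triangular part P₁ = ½K_aγH² = 117.2 at H/3 = 2.100 m; rectangular part P₂ = K_a q H = 60.78 at H/2 = 3.150 m.
ȳ = (P₁·2.100 + P₂·3.150)/(P₁+P₂) = 2.459 m.

2.46 m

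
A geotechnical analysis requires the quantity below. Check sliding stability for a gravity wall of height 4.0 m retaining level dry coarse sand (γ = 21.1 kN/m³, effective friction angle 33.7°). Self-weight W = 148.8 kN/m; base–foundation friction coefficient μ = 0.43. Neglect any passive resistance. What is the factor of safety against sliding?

K_a = tan²(45° − 33.7°/2) = 0.2863.
P_a = ½K_aγH² = 0.5×0.2863×21.1×4.0² = 48.33 kN/m, acting at H/3 = 1.333 m above the base.
FS_sliding = μW / P_a = 0.43×148.8 / 48.33 = 1.324.

1.32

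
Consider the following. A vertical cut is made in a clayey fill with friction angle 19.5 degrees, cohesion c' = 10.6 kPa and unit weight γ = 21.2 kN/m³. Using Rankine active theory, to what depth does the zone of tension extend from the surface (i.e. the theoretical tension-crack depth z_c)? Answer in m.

K_a = tan²(45° − 19.5°/2) = 0.4995; √K_a = 0.7067.
The active pressure is zero where K_a γ z = 2c√K_a, so z_c = 2c/(γ√K_a) = 2×10.6/(21.2×0.7067) = 1.415 m.

1.41 m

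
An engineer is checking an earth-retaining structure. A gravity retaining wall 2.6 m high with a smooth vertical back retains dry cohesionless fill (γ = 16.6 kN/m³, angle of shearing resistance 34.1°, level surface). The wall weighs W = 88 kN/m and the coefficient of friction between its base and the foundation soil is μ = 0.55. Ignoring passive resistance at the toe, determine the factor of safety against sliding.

3.06

K_a = tan²(45° − 34.1°/2) = 0.2815.
P_a = ½K_aγH² = 0.5×0.2815×16.6×2.6² = 15.80 kN/m, acting at H/3 = 0.8667 m above the base.
FS_sliding = μW / P_a = 0.55×88 / 15.80 = 3.064.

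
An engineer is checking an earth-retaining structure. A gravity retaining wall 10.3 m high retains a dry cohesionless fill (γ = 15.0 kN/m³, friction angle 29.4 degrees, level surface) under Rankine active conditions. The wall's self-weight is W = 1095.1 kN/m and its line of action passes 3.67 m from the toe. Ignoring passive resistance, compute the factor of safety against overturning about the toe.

4.31

K_a = tan²(45° − 29.4°/2) = 0.3415.
P_a = ½K_aγH² = 0.5×0.3415×15.0×10.3² = 271.7 kN/m, acting at H/3 = 3.433 m above the base.
Overturning moment M_o = P_a × H/3 = 271.7 × 3.433 = 932.8.
Resisting moment M_r = W × 3.67 = 1095.1 × 3.67 = 4019.
FS_overturning = M_r/M_o = 4019/932.8 = 4.308.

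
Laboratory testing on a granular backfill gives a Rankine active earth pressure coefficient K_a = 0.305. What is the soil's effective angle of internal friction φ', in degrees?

K_a = tan²(45° − φ/2) ⇒ 45° − φ/2 = arctan(√0.305) = 28.91°.
φ = 2(45° − 28.91°) = 32.18°.

32.2°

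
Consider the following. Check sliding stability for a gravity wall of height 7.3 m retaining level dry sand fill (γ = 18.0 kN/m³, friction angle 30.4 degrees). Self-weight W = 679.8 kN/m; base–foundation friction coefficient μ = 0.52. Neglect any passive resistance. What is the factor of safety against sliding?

K_a = tan²(45° − 30.4°/2) = 0.3280.
P_a = ½K_aγH² = 0.5×0.3280×18.0×7.3² = 157.3 kN/m, acting at H/3 = 2.433 m above the base.
FS_sliding = μW / P_a = 0.52×679.8 / 157.3 = 2.247.

2.25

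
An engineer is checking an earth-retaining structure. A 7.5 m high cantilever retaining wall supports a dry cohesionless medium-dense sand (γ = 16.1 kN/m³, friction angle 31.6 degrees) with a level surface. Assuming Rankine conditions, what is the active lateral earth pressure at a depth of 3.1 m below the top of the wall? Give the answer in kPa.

15.6 kPa

K_a = (1 − sin φ)/(1 + sin φ) = 0.3123.
σ_h = K_a γ z = 0.3123 × 16.1 × 3.1 = 15.59 kPa.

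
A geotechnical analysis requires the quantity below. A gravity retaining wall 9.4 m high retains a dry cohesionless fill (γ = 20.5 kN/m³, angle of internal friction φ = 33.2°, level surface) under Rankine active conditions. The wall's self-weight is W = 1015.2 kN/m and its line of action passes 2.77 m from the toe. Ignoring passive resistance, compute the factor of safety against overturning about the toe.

3.39

K_a = tan²(45° − 33.2°/2) = 0.2924.
P_a = ½K_aγH² = 0.5×0.2924×20.5×9.4² = 264.8 kN/m, acting at H/3 = 3.133 m above the base.
Overturning moment M_o = P_a × H/3 = 264.8 × 3.133 = 829.7.
Resisting moment M_r = W × 2.77 = 1015.2 × 2.77 = 2812.
FS_overturning = M_r/M_o = 2812/829.7 = 3.390.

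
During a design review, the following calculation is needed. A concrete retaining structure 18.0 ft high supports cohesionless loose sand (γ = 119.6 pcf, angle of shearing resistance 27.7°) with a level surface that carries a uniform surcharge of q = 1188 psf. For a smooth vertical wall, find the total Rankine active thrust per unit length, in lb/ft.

K_a = tan²(45° − φ/2) = 0.3653.
Soil triangle: ½ K_a γ H² = 0.5×0.3653×119.6×18.0² = 7078 lb/ft.
Surcharge rectangle: K_a q H = 0.3653×1188×18.0 = 7812 lb/ft.
Total = 7078 + 7812 = 14890 lb/ft.

14900 lb/ft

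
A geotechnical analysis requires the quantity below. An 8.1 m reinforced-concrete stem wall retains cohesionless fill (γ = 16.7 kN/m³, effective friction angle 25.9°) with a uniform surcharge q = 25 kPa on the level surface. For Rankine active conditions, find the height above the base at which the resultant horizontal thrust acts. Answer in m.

3.06 m

K_a = 0.3920.
Triangular part P₁ = ½K_aγH² = 214.7 at H/3 = 2.700 m; rectangular part P₂ = K_a q H = 79.38 at H/2 = 4.050 m.
ȳ = (P₁·2.700 + P₂·4.050)/(P₁+P₂) = 3.064 m.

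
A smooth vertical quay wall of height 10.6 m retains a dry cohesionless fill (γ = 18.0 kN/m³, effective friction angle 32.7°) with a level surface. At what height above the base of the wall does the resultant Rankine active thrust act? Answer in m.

K_a = 0.2985.
The pressure distribution is triangular, so the resultant acts at H/3 above the base = 10.6/3 = 3.533 m.

3.53 m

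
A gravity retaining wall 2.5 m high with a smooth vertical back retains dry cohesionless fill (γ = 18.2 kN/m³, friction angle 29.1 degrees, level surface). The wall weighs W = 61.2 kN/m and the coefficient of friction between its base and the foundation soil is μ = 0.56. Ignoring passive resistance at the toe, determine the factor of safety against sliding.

1.74

K_a = tan²(45° − 29.1°/2) = 0.3456.
P_a = ½K_aγH² = 0.5×0.3456×18.2×2.5² = 19.66 kN/m, acting at H/3 = 0.8333 m above the base.
FS_sliding = μW / P_a = 0.56×61.2 / 19.66 = 1.744.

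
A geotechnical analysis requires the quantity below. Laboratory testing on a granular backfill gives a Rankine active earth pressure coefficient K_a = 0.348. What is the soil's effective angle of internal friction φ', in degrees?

28.9°

K_a = tan²(45° − φ/2) ⇒ 45° − φ/2 = arctan(√0.348) = 30.54°.
φ = 2(45° − 30.54°) = 28.93°.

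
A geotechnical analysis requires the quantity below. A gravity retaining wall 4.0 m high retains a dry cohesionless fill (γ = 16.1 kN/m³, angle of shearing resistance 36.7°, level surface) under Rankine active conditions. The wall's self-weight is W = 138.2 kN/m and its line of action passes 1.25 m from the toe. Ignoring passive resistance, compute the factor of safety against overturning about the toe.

K_a = tan²(45° − 36.7°/2) = 0.2519.
P_a = ½K_aγH² = 0.5×0.2519×16.1×4.0² = 32.44 kN/m, acting at H/3 = 1.333 m above the base.
Overturning moment M_o = P_a × H/3 = 32.44 × 1.333 = 43.25.
Resisting moment M_r = W × 1.25 = 138.2 × 1.25 = 172.8.
FS_overturning = M_r/M_o = 172.8/43.25 = 3.994.

3.99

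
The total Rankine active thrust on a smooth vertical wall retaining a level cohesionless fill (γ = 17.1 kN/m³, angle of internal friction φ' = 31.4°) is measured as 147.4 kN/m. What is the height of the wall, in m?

K_a = 0.3149. P_a = ½ K_a γ H² ⇒ H = √(2P_a/(K_a γ)).
H = √(2×147.4/(0.3149×17.1)) = 7.399 m.

7.40 m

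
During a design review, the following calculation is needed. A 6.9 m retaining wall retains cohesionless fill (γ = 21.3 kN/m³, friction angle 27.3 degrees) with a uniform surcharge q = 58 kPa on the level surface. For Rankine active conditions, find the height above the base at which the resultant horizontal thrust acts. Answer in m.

K_a = 0.3711.
Triangular part P₁ = ½K_aγH² = 188.2 at H/3 = 2.300 m; rectangular part P₂ = K_a q H = 148.5 at H/2 = 3.450 m.
ȳ = (P₁·2.300 + P₂·3.450)/(P₁+P₂) = 2.807 m.

2.81 m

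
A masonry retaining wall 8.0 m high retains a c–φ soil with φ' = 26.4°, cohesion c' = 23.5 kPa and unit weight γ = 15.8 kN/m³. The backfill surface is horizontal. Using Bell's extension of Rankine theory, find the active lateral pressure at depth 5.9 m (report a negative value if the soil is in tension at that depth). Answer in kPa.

K_a = (1 − sin φ)/(1 + sin φ) = 0.3844.
σ_a = K_a γ z − 2c√K_a = 0.3844×15.8×5.9 − 2×23.5×0.6200 = 6.696 kPa.

6.70 kPa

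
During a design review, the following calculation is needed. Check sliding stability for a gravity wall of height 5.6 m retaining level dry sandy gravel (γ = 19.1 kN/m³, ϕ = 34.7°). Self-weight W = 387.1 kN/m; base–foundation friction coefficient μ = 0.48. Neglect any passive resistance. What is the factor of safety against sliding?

2.26

K_a = tan²(45° − 34.7°/2) = 0.2745.
P_a = ½K_aγH² = 0.5×0.2745×19.1×5.6² = 82.20 kN/m, acting at H/3 = 1.867 m above the base.
FS_sliding = μW / P_a = 0.48×387.1 / 82.20 = 2.260.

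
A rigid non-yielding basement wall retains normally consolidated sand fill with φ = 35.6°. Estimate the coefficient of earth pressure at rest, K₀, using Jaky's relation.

0.418

K₀ = 1 − sin φ' = 1 − sin 35.6° = 0.4179.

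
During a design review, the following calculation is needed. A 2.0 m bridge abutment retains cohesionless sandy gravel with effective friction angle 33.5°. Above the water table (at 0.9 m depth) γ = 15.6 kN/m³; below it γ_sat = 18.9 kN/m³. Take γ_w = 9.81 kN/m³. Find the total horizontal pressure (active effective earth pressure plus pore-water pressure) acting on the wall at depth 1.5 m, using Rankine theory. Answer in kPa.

11.5 kPa

K_a = (1 − sin φ)/(1 + sin φ) = 0.2887.
γ' = 18.9 − 9.81 = 9.090 kN/m³.
Effective vertical stress at 1.5 m: σ'_v = 15.6×0.9 + 9.090×0.600 = 19.49 kPa.
σ'_h = K_a σ'_v = 0.2887 × 19.49 = 5.628 kPa; u = γ_w × 0.600 = 5.886 kPa.
Total σ_h = 5.628 + 5.886 = 11.51 kPa.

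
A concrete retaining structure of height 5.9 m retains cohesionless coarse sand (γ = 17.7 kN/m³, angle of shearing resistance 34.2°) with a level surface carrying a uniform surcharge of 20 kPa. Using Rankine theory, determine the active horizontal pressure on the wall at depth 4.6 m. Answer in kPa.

K_a = (1 − sin φ)/(1 + sin φ) = 0.2803.
σ_v = γz + q = 17.7 × 4.6 + 20 = 101.4 kPa.
σ_h = K_a σ_v = 0.2803 × 101.4 = 28.43 kPa.

28.4 kPa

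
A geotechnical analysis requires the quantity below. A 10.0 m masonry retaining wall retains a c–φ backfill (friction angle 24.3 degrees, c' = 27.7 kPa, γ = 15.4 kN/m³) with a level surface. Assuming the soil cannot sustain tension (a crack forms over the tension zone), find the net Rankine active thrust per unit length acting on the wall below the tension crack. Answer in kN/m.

63.0 kN/m

K_a = 0.4169; √K_a = 0.6457.
Tension-crack depth z_c = 2c/(γ√K_a) = 2×27.7/(15.4×0.6457) = 5.571 m.
σ_a at base = K_a γ H − 2c√K_a = 0.4169×15.4×10.0 − 2×27.7×0.6457 = 28.43 kPa.
P_a = ½ × 28.43 × (H − z_c) = 0.5×28.43×4.429 = 62.96 kN/m.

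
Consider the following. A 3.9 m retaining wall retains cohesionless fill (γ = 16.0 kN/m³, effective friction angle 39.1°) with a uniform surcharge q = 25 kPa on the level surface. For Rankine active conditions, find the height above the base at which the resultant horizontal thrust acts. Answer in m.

K_a = 0.2265.
Triangular part P₁ = ½K_aγH² = 27.56 at H/3 = 1.300 m; rectangular part P₂ = K_a q H = 22.08 at H/2 = 1.950 m.
ȳ = (P₁·1.300 + P₂·1.950)/(P₁+P₂) = 1.589 m.

1.59 m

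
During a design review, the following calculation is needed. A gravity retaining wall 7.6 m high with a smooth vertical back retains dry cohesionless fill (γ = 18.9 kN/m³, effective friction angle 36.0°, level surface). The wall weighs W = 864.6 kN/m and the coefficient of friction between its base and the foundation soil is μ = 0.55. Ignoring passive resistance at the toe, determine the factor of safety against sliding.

K_a = tan²(45° − 36.0°/2) = 0.2596.
P_a = ½K_aγH² = 0.5×0.2596×18.9×7.6² = 141.7 kN/m, acting at H/3 = 2.533 m above the base.
FS_sliding = μW / P_a = 0.55×864.6 / 141.7 = 3.356.

3.36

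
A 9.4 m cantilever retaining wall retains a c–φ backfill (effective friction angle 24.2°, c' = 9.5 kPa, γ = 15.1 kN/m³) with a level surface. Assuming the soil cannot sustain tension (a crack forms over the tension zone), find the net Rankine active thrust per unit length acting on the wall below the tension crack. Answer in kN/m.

176 kN/m

K_a = 0.4185; √K_a = 0.6469.
Tension-crack depth z_c = 2c/(γ√K_a) = 2×9.5/(15.1×0.6469) = 1.945 m.
σ_a at base = K_a γ H − 2c√K_a = 0.4185×15.1×9.4 − 2×9.5×0.6469 = 47.11 kPa.
P_a = ½ × 47.11 × (H − z_c) = 0.5×47.11×7.455 = 175.6 kN/m.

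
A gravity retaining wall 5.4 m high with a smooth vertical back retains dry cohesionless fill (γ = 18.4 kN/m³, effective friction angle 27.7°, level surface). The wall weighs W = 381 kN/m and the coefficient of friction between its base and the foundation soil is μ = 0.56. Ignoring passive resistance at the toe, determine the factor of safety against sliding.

2.18

K_a = tan²(45° − 27.7°/2) = 0.3653.
P_a = ½K_aγH² = 0.5×0.3653×18.4×5.4² = 98.01 kN/m, acting at H/3 = 1.800 m above the base.
FS_sliding = μW / P_a = 0.56×381 / 98.01 = 2.177.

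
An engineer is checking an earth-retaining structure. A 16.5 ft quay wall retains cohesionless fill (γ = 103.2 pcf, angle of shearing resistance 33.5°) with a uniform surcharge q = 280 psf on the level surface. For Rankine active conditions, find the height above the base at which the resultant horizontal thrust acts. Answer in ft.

6.18 ft

K_a = 0.2887.
Triangular part P₁ = ½K_aγH² = 4056 at H/3 = 5.500 ft; rectangular part P₂ = K_a q H = 1334 at H/2 = 8.250 ft.
ȳ = (P₁·5.500 + P₂·8.250)/(P₁+P₂) = 6.181 ft.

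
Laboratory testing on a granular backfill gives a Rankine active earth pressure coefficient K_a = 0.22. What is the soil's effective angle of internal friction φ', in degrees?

39.7°

K_a = tan²(45° − φ/2) ⇒ 45° − φ/2 = arctan(√0.22) = 25.13°.
φ = 2(45° − 25.13°) = 39.74°.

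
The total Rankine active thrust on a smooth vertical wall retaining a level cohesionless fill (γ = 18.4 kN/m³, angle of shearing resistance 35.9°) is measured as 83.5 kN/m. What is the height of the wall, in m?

K_a = 0.2607. P_a = ½ K_a γ H² ⇒ H = √(2P_a/(K_a γ)).
H = √(2×83.5/(0.2607×18.4)) = 5.900 m.

5.90 m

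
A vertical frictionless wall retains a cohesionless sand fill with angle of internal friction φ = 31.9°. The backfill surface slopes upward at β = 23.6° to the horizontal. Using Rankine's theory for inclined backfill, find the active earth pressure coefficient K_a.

K_a = cos β · (cos β − √(cos²β − cos²φ)) / (cos β + √(cos²β − cos²φ)).
cos β = 0.9164, cos φ = 0.8490, √(cos²β − cos²φ) = 0.3449.
K_a = 0.9164 × (0.9164 − 0.3449)/(0.9164 + 0.3449) = 0.4152.

0.415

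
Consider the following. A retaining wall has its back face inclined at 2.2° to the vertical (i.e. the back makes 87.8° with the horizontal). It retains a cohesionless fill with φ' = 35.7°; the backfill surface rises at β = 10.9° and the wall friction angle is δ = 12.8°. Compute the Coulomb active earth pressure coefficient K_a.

0.291

K_a = sin²(α+φ) / [sin²α · sin(α−δ) · (1 + √{sin(φ+δ)sin(φ−β) / (sin(α−δ)sin(α+β))})²].
With α = 87.8°, φ = 35.7°, δ = 12.8°, β = 10.9°: K_a = 0.2912.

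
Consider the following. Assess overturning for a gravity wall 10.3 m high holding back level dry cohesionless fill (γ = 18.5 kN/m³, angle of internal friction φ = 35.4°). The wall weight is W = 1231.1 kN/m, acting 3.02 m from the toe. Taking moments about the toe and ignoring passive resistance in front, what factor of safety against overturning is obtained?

K_a = tan²(45° − 35.4°/2) = 0.2664.
P_a = ½K_aγH² = 0.5×0.2664×18.5×10.3² = 261.4 kN/m, acting at H/3 = 3.433 m above the base.
Overturning moment M_o = P_a × H/3 = 261.4 × 3.433 = 897.6.
Resisting moment M_r = W × 3.02 = 1231.1 × 3.02 = 3718.
FS_overturning = M_r/M_o = 3718/897.6 = 4.142.

4.14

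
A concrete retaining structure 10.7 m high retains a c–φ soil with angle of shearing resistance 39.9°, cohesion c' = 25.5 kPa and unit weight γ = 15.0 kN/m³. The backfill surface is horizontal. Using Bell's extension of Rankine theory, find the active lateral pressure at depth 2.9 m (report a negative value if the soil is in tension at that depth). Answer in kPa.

-14.3 kPa

K_a = (1 − sin φ)/(1 + sin φ) = 0.2184.
σ_a = K_a γ z − 2c√K_a = 0.2184×15.0×2.9 − 2×25.5×0.4674 = -14.33 kPa.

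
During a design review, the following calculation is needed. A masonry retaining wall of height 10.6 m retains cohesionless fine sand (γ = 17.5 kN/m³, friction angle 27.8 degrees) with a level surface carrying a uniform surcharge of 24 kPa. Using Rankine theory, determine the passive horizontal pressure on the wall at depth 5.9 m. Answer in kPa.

K_p = (1 + sin φ)/(1 − sin φ) = 2.748.
σ_v = γz + q = 17.5 × 5.9 + 24 = 127.2 kPa.
σ_h = K_p σ_v = 2.748 × 127.2 = 349.7 kPa.

350 kPa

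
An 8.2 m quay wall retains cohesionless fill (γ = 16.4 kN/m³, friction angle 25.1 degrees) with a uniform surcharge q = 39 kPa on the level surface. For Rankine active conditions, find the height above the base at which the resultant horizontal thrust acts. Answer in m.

3.24 m

K_a = 0.4043.
Triangular part P₁ = ½K_aγH² = 222.9 at H/3 = 2.733 m; rectangular part P₂ = K_a q H = 129.3 at H/2 = 4.100 m.
ȳ = (P₁·2.733 + P₂·4.100)/(P₁+P₂) = 3.235 m.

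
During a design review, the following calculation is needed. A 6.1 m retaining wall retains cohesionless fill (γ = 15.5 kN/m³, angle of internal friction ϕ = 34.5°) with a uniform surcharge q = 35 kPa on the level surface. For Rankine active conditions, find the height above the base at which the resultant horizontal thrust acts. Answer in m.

2.47 m

K_a = 0.2768.
Triangular part P₁ = ½K_aγH² = 79.83 at H/3 = 2.033 m; rectangular part P₂ = K_a q H = 59.10 at H/2 = 3.050 m.
ȳ = (P₁·2.033 + P₂·3.050)/(P₁+P₂) = 2.466 m.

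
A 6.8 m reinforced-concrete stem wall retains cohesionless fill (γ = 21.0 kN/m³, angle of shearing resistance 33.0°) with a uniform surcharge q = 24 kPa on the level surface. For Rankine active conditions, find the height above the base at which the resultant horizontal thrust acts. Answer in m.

K_a = 0.2948.
Triangular part P₁ = ½K_aγH² = 143.1 at H/3 = 2.267 m; rectangular part P₂ = K_a q H = 48.11 at H/2 = 3.400 m.
ȳ = (P₁·2.267 + P₂·3.400)/(P₁+P₂) = 2.552 m.

2.55 m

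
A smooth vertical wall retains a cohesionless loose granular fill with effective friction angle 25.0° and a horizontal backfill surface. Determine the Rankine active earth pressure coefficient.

0.406

K_a = (1 − sin φ)/(1 + sin φ) = (1 − sin 25.0°)/(1 + sin 25.0°) = 0.4059.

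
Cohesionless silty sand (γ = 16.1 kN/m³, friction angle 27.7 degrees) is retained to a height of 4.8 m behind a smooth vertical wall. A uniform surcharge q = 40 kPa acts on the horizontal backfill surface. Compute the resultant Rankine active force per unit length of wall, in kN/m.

138 kN/m

K_a = tan²(45° − φ/2) = 0.3653.
Soil triangle: ½ K_a γ H² = 0.5×0.3653×16.1×4.8² = 67.76 kN/m.
Surcharge rectangle: K_a q H = 0.3653×40×4.8 = 70.14 kN/m.
Total = 67.76 + 70.14 = 137.9 kN/m.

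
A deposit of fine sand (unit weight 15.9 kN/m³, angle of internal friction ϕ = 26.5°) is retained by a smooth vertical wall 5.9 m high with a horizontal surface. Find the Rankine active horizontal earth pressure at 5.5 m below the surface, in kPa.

K_a = (1 − sin φ)/(1 + sin φ) = 0.3829.
σ_h = K_a γ z = 0.3829 × 15.9 × 5.5 = 33.49 kPa.

33.5 kPa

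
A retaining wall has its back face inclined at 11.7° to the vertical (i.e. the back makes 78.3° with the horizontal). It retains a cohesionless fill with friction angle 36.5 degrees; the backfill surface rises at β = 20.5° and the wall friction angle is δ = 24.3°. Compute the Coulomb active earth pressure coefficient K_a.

K_a = sin²(α+φ) / [sin²α · sin(α−δ) · (1 + √{sin(φ+δ)sin(φ−β) / (sin(α−δ)sin(α+β))})²].
With α = 78.3°, φ = 36.5°, δ = 24.3°, β = 20.5°: K_a = 0.4430.

0.443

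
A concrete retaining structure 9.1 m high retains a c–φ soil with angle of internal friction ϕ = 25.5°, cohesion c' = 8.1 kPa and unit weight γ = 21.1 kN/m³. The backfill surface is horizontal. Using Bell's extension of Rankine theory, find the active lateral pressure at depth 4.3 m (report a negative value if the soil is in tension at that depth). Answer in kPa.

K_a = (1 − sin φ)/(1 + sin φ) = 0.3981.
σ_a = K_a γ z − 2c√K_a = 0.3981×21.1×4.3 − 2×8.1×0.6310 = 25.90 kPa.

25.9 kPa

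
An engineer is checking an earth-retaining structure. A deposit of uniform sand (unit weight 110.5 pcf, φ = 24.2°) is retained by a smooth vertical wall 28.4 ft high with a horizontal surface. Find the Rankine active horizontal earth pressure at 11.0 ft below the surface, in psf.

509 psf

K_a = (1 − sin φ)/(1 + sin φ) = 0.4185.
σ_h = K_a γ z = 0.4185 × 110.5 × 11.0 = 508.7 psf.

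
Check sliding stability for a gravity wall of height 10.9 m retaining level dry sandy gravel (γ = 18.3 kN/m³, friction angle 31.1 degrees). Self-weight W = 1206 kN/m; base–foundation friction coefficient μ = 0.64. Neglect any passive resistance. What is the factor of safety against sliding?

K_a = tan²(45° − 31.1°/2) = 0.3188.
P_a = ½K_aγH² = 0.5×0.3188×18.3×10.9² = 346.6 kN/m, acting at H/3 = 3.633 m above the base.
FS_sliding = μW / P_a = 0.64×1206 / 346.6 = 2.227.

2.23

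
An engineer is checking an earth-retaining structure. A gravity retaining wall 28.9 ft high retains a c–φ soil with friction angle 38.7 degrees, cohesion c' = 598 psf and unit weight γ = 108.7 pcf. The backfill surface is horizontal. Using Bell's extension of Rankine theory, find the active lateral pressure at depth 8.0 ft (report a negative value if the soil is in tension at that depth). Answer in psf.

K_a = (1 − sin φ)/(1 + sin φ) = 0.2306.
σ_a = K_a γ z − 2c√K_a = 0.2306×108.7×8.0 − 2×598×0.4802 = -373.8 psf.

-374 psf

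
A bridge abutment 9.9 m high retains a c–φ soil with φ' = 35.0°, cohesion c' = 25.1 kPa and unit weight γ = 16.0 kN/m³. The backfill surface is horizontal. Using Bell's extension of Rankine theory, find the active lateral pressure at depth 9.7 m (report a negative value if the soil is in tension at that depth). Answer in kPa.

15.9 kPa

K_a = (1 − sin φ)/(1 + sin φ) = 0.2710.
σ_a = K_a γ z − 2c√K_a = 0.2710×16.0×9.7 − 2×25.1×0.5206 = 15.93 kPa.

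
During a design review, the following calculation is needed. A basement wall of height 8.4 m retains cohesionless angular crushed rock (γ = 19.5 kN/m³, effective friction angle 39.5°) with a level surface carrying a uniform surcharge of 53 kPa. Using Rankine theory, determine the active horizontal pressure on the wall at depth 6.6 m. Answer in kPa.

40.4 kPa

K_a = (1 − sin φ)/(1 + sin φ) = 0.2224.
σ_v = γz + q = 19.5 × 6.6 + 53 = 181.7 kPa.
σ_h = K_a σ_v = 0.2224 × 181.7 = 40.42 kPa.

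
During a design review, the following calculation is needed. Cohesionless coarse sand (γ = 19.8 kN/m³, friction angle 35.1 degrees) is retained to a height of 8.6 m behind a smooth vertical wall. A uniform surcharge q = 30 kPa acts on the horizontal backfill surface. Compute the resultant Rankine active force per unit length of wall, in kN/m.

K_a = tan²(45° − φ/2) = 0.2698.
Soil triangle: ½ K_a γ H² = 0.5×0.2698×19.8×8.6² = 197.6 kN/m.
Surcharge rectangle: K_a q H = 0.2698×30×8.6 = 69.62 kN/m.
Total = 197.6 + 69.62 = 267.2 kN/m.

267 kN/m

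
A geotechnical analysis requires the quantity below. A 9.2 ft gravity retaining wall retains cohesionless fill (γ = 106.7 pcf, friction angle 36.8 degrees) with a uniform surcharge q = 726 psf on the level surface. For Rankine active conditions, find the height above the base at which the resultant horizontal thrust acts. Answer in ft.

3.98 ft

K_a = 0.2508.
Triangular part P₁ = ½K_aγH² = 1132 at H/3 = 3.067 ft; rectangular part P₂ = K_a q H = 1675 at H/2 = 4.600 ft.
ȳ = (P₁·3.067 + P₂·4.600)/(P₁+P₂) = 3.982 ft.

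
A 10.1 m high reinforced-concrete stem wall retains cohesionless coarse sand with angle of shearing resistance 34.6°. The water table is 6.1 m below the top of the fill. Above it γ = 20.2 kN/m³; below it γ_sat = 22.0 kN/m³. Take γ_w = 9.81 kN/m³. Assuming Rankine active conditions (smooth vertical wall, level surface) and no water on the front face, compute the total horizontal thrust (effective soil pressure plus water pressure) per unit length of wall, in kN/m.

K_a = tan²(45° − φ/2) = 0.2756.
γ' = 22.0 − 9.81 = 12.19 kN/m³. Depth below WT = 4.0 m.
σ'_h at WT = K_a γ d_w = 33.96 kPa; at base = 33.96 + K_a γ' × 4.0 = 47.40 kPa.
P₁ (0–6.1 m) = ½×33.96×6.1 = 103.6. P₂ (6.1–10.1 m) = ½(33.96+47.40)×4.0 = 162.7.
P_w = ½ γ_w h₂² = 0.5×9.81×4.0² = 78.48. Total = 103.6+162.7+78.48 = 344.8 kN/m.

345 kN/m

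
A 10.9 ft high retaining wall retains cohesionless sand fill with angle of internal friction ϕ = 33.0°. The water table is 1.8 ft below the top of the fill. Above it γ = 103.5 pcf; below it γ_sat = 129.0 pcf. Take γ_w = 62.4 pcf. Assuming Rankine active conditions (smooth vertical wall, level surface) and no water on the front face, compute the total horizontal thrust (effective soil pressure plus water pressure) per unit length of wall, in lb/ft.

K_a = tan²(45° − φ/2) = 0.2948.
γ' = 129.0 − 62.4 = 66.60 pcf. Depth below WT = 9.1 ft.
σ'_h at WT = K_a γ d_w = 54.92 psf; at base = 54.92 + K_a γ' × 9.1 = 233.6 psf.
P₁ (0–1.8 ft) = ½×54.92×1.8 = 49.43. P₂ (1.8–10.9 ft) = ½(54.92+233.6)×9.1 = 1313.
P_w = ½ γ_w h₂² = 0.5×62.4×9.1² = 2584. Total = 49.43+1313+2584 = 3946 lb/ft.

3950 lb/ft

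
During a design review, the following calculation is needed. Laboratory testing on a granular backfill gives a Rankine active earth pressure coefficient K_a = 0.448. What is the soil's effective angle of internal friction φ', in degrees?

K_a = tan²(45° − φ/2) ⇒ 45° − φ/2 = arctan(√0.448) = 33.80°.
φ = 2(45° − 33.80°) = 22.41°.

22.4°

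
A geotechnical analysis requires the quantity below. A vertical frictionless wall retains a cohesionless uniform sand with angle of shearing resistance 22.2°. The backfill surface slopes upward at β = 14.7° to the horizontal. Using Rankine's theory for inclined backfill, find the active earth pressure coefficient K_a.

K_a = cos β · (cos β − √(cos²β − cos²φ)) / (cos β + √(cos²β − cos²φ)).
cos β = 0.9673, cos φ = 0.9259, √(cos²β − cos²φ) = 0.2799.
K_a = 0.9673 × (0.9673 − 0.2799)/(0.9673 + 0.2799) = 0.5330.

0.533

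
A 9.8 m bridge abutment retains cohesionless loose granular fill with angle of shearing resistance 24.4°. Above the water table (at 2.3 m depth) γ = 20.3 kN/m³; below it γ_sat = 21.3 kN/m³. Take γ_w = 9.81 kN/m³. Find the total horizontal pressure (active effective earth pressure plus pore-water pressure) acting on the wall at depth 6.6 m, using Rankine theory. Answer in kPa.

K_a = (1 − sin φ)/(1 + sin φ) = 0.4153.
γ' = 21.3 − 9.81 = 11.49 kN/m³.
Effective vertical stress at 6.6 m: σ'_v = 20.3×2.3 + 11.49×4.30 = 96.10 kPa.
σ'_h = K_a σ'_v = 0.4153 × 96.10 = 39.91 kPa; u = γ_w × 4.30 = 42.18 kPa.
Total σ_h = 39.91 + 42.18 = 82.09 kPa.

82.1 kPa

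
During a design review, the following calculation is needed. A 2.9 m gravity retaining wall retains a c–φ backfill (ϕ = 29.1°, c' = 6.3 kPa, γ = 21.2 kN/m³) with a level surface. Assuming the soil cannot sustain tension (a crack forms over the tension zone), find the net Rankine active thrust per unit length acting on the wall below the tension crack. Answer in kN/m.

13.1 kN/m

K_a = 0.3456; √K_a = 0.5879.
Tension-crack depth z_c = 2c/(γ√K_a) = 2×6.3/(21.2×0.5879) = 1.011 m.
σ_a at base = K_a γ H − 2c√K_a = 0.3456×21.2×2.9 − 2×6.3×0.5879 = 13.84 kPa.
P_a = ½ × 13.84 × (H − z_c) = 0.5×13.84×1.889 = 13.07 kN/m.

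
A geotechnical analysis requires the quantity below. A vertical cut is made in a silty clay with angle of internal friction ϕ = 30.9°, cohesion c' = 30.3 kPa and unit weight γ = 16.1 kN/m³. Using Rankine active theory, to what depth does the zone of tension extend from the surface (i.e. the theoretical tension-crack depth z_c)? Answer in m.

K_a = tan²(45° − 30.9°/2) = 0.3214; √K_a = 0.5669.
The active pressure is zero where K_a γ z = 2c√K_a, so z_c = 2c/(γ√K_a) = 2×30.3/(16.1×0.5669) = 6.639 m.

6.64 m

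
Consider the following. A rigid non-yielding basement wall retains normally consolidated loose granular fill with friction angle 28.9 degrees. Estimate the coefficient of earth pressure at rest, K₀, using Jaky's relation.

K₀ = 1 − sin φ' = 1 − sin 28.9° = 0.5167.

0.517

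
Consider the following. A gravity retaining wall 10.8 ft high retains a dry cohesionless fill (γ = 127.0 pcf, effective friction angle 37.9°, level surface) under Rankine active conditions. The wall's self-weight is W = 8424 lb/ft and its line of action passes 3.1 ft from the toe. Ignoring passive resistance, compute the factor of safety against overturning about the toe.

K_a = tan²(45° − 37.9°/2) = 0.2389.
P_a = ½K_aγH² = 0.5×0.2389×127.0×10.8² = 1770 lb/ft, acting at H/3 = 3.600 ft above the base.
Overturning moment M_o = P_a × H/3 = 1770 × 3.600 = 6371.
Resisting moment M_r = W × 3.1 = 8424 × 3.1 = 26110.
FS_overturning = M_r/M_o = 26110/6371 = 4.099.

4.10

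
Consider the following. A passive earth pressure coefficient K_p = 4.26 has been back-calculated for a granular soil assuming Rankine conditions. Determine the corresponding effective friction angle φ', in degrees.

38.3°

K_p = (1+sin φ)/(1−sin φ) ⇒ sin φ = (K_p − 1)/(K_p + 1) = 0.6198.
φ = arcsin(0.6198) = 38.30°.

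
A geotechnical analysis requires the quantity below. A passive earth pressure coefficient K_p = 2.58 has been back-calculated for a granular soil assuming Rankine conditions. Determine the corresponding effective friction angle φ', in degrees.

K_p = (1+sin φ)/(1−sin φ) ⇒ sin φ = (K_p − 1)/(K_p + 1) = 0.4413.
φ = arcsin(0.4413) = 26.19°.

26.2°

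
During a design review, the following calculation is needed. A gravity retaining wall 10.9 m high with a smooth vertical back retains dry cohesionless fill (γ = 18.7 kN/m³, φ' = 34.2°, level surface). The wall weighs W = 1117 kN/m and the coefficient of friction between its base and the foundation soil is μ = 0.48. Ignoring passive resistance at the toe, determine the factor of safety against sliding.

K_a = tan²(45° − 34.2°/2) = 0.2803.
P_a = ½K_aγH² = 0.5×0.2803×18.7×10.9² = 311.4 kN/m, acting at H/3 = 3.633 m above the base.
FS_sliding = μW / P_a = 0.48×1117 / 311.4 = 1.722.

1.72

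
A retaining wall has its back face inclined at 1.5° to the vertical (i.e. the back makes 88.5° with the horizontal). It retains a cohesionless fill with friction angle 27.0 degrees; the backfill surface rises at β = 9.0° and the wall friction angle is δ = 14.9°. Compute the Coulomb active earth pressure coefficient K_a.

0.396

K_a = sin²(α+φ) / [sin²α · sin(α−δ) · (1 + √{sin(φ+δ)sin(φ−β) / (sin(α−δ)sin(α+β))})²].
With α = 88.5°, φ = 27.0°, δ = 14.9°, β = 9.0°: K_a = 0.3955.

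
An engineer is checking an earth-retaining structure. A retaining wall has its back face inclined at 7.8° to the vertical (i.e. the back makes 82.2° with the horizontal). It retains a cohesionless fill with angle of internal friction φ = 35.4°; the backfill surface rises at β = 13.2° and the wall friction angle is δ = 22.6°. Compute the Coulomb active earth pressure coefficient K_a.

0.357

K_a = sin²(α+φ) / [sin²α · sin(α−δ) · (1 + √{sin(φ+δ)sin(φ−β) / (sin(α−δ)sin(α+β))})²].
With α = 82.2°, φ = 35.4°, δ = 22.6°, β = 13.2°: K_a = 0.3575.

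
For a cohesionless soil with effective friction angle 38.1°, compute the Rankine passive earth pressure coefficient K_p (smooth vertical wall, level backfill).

K_p = (1 + sin φ)/(1 − sin φ) = tan²(45° + 38.1°/2) = 4.222.

4.22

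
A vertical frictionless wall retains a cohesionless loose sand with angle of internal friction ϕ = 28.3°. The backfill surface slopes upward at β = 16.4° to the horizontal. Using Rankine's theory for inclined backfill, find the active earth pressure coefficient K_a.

0.414

K_a = cos β · (cos β − √(cos²β − cos²φ)) / (cos β + √(cos²β − cos²φ)).
cos β = 0.9593, cos φ = 0.8805, √(cos²β − cos²φ) = 0.3808.
K_a = 0.9593 × (0.9593 − 0.3808)/(0.9593 + 0.3808) = 0.4141.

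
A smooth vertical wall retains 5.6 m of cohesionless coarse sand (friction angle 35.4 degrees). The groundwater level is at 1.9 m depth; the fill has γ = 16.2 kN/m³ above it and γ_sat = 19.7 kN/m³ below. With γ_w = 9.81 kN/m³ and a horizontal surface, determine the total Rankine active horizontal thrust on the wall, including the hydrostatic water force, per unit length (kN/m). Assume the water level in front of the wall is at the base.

123 kN/m

K_a = tan²(45° − φ/2) = 0.2664.
γ' = 19.7 − 9.81 = 9.890 kN/m³. Depth below WT = 3.7 m.
σ'_h at WT = K_a γ d_w = 8.200 kPa; at base = 8.200 + K_a γ' × 3.7 = 17.95 kPa.
P₁ (0–1.9 m) = ½×8.200×1.9 = 7.790. P₂ (1.9–5.6 m) = ½(8.200+17.95)×3.7 = 48.37.
P_w = ½ γ_w h₂² = 0.5×9.81×3.7² = 67.15. Total = 7.790+48.37+67.15 = 123.3 kN/m.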